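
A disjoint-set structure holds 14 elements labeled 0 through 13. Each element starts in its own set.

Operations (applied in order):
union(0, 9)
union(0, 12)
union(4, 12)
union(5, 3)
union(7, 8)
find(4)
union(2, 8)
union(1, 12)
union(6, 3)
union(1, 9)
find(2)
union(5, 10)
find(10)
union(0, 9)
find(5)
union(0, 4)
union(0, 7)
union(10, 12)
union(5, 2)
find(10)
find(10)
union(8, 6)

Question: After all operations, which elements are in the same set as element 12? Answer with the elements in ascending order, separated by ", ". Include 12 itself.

Answer: 0, 1, 2, 3, 4, 5, 6, 7, 8, 9, 10, 12

Derivation:
Step 1: union(0, 9) -> merged; set of 0 now {0, 9}
Step 2: union(0, 12) -> merged; set of 0 now {0, 9, 12}
Step 3: union(4, 12) -> merged; set of 4 now {0, 4, 9, 12}
Step 4: union(5, 3) -> merged; set of 5 now {3, 5}
Step 5: union(7, 8) -> merged; set of 7 now {7, 8}
Step 6: find(4) -> no change; set of 4 is {0, 4, 9, 12}
Step 7: union(2, 8) -> merged; set of 2 now {2, 7, 8}
Step 8: union(1, 12) -> merged; set of 1 now {0, 1, 4, 9, 12}
Step 9: union(6, 3) -> merged; set of 6 now {3, 5, 6}
Step 10: union(1, 9) -> already same set; set of 1 now {0, 1, 4, 9, 12}
Step 11: find(2) -> no change; set of 2 is {2, 7, 8}
Step 12: union(5, 10) -> merged; set of 5 now {3, 5, 6, 10}
Step 13: find(10) -> no change; set of 10 is {3, 5, 6, 10}
Step 14: union(0, 9) -> already same set; set of 0 now {0, 1, 4, 9, 12}
Step 15: find(5) -> no change; set of 5 is {3, 5, 6, 10}
Step 16: union(0, 4) -> already same set; set of 0 now {0, 1, 4, 9, 12}
Step 17: union(0, 7) -> merged; set of 0 now {0, 1, 2, 4, 7, 8, 9, 12}
Step 18: union(10, 12) -> merged; set of 10 now {0, 1, 2, 3, 4, 5, 6, 7, 8, 9, 10, 12}
Step 19: union(5, 2) -> already same set; set of 5 now {0, 1, 2, 3, 4, 5, 6, 7, 8, 9, 10, 12}
Step 20: find(10) -> no change; set of 10 is {0, 1, 2, 3, 4, 5, 6, 7, 8, 9, 10, 12}
Step 21: find(10) -> no change; set of 10 is {0, 1, 2, 3, 4, 5, 6, 7, 8, 9, 10, 12}
Step 22: union(8, 6) -> already same set; set of 8 now {0, 1, 2, 3, 4, 5, 6, 7, 8, 9, 10, 12}
Component of 12: {0, 1, 2, 3, 4, 5, 6, 7, 8, 9, 10, 12}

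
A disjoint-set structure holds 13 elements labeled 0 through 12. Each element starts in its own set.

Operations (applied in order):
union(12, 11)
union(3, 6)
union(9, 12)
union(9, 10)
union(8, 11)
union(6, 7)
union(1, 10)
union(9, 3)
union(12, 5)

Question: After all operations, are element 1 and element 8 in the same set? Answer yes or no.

Answer: yes

Derivation:
Step 1: union(12, 11) -> merged; set of 12 now {11, 12}
Step 2: union(3, 6) -> merged; set of 3 now {3, 6}
Step 3: union(9, 12) -> merged; set of 9 now {9, 11, 12}
Step 4: union(9, 10) -> merged; set of 9 now {9, 10, 11, 12}
Step 5: union(8, 11) -> merged; set of 8 now {8, 9, 10, 11, 12}
Step 6: union(6, 7) -> merged; set of 6 now {3, 6, 7}
Step 7: union(1, 10) -> merged; set of 1 now {1, 8, 9, 10, 11, 12}
Step 8: union(9, 3) -> merged; set of 9 now {1, 3, 6, 7, 8, 9, 10, 11, 12}
Step 9: union(12, 5) -> merged; set of 12 now {1, 3, 5, 6, 7, 8, 9, 10, 11, 12}
Set of 1: {1, 3, 5, 6, 7, 8, 9, 10, 11, 12}; 8 is a member.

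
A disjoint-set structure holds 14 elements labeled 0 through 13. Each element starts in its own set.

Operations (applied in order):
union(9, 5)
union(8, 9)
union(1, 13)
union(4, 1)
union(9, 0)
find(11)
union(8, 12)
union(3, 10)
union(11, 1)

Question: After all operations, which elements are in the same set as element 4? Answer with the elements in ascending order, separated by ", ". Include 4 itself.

Step 1: union(9, 5) -> merged; set of 9 now {5, 9}
Step 2: union(8, 9) -> merged; set of 8 now {5, 8, 9}
Step 3: union(1, 13) -> merged; set of 1 now {1, 13}
Step 4: union(4, 1) -> merged; set of 4 now {1, 4, 13}
Step 5: union(9, 0) -> merged; set of 9 now {0, 5, 8, 9}
Step 6: find(11) -> no change; set of 11 is {11}
Step 7: union(8, 12) -> merged; set of 8 now {0, 5, 8, 9, 12}
Step 8: union(3, 10) -> merged; set of 3 now {3, 10}
Step 9: union(11, 1) -> merged; set of 11 now {1, 4, 11, 13}
Component of 4: {1, 4, 11, 13}

Answer: 1, 4, 11, 13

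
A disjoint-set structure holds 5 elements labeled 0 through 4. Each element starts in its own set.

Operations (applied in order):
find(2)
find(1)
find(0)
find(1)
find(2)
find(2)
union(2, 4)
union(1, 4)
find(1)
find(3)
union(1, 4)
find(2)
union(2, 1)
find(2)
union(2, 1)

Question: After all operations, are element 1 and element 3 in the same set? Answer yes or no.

Step 1: find(2) -> no change; set of 2 is {2}
Step 2: find(1) -> no change; set of 1 is {1}
Step 3: find(0) -> no change; set of 0 is {0}
Step 4: find(1) -> no change; set of 1 is {1}
Step 5: find(2) -> no change; set of 2 is {2}
Step 6: find(2) -> no change; set of 2 is {2}
Step 7: union(2, 4) -> merged; set of 2 now {2, 4}
Step 8: union(1, 4) -> merged; set of 1 now {1, 2, 4}
Step 9: find(1) -> no change; set of 1 is {1, 2, 4}
Step 10: find(3) -> no change; set of 3 is {3}
Step 11: union(1, 4) -> already same set; set of 1 now {1, 2, 4}
Step 12: find(2) -> no change; set of 2 is {1, 2, 4}
Step 13: union(2, 1) -> already same set; set of 2 now {1, 2, 4}
Step 14: find(2) -> no change; set of 2 is {1, 2, 4}
Step 15: union(2, 1) -> already same set; set of 2 now {1, 2, 4}
Set of 1: {1, 2, 4}; 3 is not a member.

Answer: no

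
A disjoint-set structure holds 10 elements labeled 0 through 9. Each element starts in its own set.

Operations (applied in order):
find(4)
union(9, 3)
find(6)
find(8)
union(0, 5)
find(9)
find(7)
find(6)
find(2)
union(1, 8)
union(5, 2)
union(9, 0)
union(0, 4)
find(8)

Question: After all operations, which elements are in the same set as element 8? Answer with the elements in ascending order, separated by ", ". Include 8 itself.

Step 1: find(4) -> no change; set of 4 is {4}
Step 2: union(9, 3) -> merged; set of 9 now {3, 9}
Step 3: find(6) -> no change; set of 6 is {6}
Step 4: find(8) -> no change; set of 8 is {8}
Step 5: union(0, 5) -> merged; set of 0 now {0, 5}
Step 6: find(9) -> no change; set of 9 is {3, 9}
Step 7: find(7) -> no change; set of 7 is {7}
Step 8: find(6) -> no change; set of 6 is {6}
Step 9: find(2) -> no change; set of 2 is {2}
Step 10: union(1, 8) -> merged; set of 1 now {1, 8}
Step 11: union(5, 2) -> merged; set of 5 now {0, 2, 5}
Step 12: union(9, 0) -> merged; set of 9 now {0, 2, 3, 5, 9}
Step 13: union(0, 4) -> merged; set of 0 now {0, 2, 3, 4, 5, 9}
Step 14: find(8) -> no change; set of 8 is {1, 8}
Component of 8: {1, 8}

Answer: 1, 8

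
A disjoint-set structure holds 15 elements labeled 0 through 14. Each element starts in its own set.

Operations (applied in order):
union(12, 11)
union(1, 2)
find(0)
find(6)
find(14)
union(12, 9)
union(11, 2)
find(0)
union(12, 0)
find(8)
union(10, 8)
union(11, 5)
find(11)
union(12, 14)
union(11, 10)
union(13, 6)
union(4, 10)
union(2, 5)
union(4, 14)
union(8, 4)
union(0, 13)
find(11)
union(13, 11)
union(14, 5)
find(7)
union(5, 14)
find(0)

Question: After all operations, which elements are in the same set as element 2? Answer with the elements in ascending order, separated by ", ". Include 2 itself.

Answer: 0, 1, 2, 4, 5, 6, 8, 9, 10, 11, 12, 13, 14

Derivation:
Step 1: union(12, 11) -> merged; set of 12 now {11, 12}
Step 2: union(1, 2) -> merged; set of 1 now {1, 2}
Step 3: find(0) -> no change; set of 0 is {0}
Step 4: find(6) -> no change; set of 6 is {6}
Step 5: find(14) -> no change; set of 14 is {14}
Step 6: union(12, 9) -> merged; set of 12 now {9, 11, 12}
Step 7: union(11, 2) -> merged; set of 11 now {1, 2, 9, 11, 12}
Step 8: find(0) -> no change; set of 0 is {0}
Step 9: union(12, 0) -> merged; set of 12 now {0, 1, 2, 9, 11, 12}
Step 10: find(8) -> no change; set of 8 is {8}
Step 11: union(10, 8) -> merged; set of 10 now {8, 10}
Step 12: union(11, 5) -> merged; set of 11 now {0, 1, 2, 5, 9, 11, 12}
Step 13: find(11) -> no change; set of 11 is {0, 1, 2, 5, 9, 11, 12}
Step 14: union(12, 14) -> merged; set of 12 now {0, 1, 2, 5, 9, 11, 12, 14}
Step 15: union(11, 10) -> merged; set of 11 now {0, 1, 2, 5, 8, 9, 10, 11, 12, 14}
Step 16: union(13, 6) -> merged; set of 13 now {6, 13}
Step 17: union(4, 10) -> merged; set of 4 now {0, 1, 2, 4, 5, 8, 9, 10, 11, 12, 14}
Step 18: union(2, 5) -> already same set; set of 2 now {0, 1, 2, 4, 5, 8, 9, 10, 11, 12, 14}
Step 19: union(4, 14) -> already same set; set of 4 now {0, 1, 2, 4, 5, 8, 9, 10, 11, 12, 14}
Step 20: union(8, 4) -> already same set; set of 8 now {0, 1, 2, 4, 5, 8, 9, 10, 11, 12, 14}
Step 21: union(0, 13) -> merged; set of 0 now {0, 1, 2, 4, 5, 6, 8, 9, 10, 11, 12, 13, 14}
Step 22: find(11) -> no change; set of 11 is {0, 1, 2, 4, 5, 6, 8, 9, 10, 11, 12, 13, 14}
Step 23: union(13, 11) -> already same set; set of 13 now {0, 1, 2, 4, 5, 6, 8, 9, 10, 11, 12, 13, 14}
Step 24: union(14, 5) -> already same set; set of 14 now {0, 1, 2, 4, 5, 6, 8, 9, 10, 11, 12, 13, 14}
Step 25: find(7) -> no change; set of 7 is {7}
Step 26: union(5, 14) -> already same set; set of 5 now {0, 1, 2, 4, 5, 6, 8, 9, 10, 11, 12, 13, 14}
Step 27: find(0) -> no change; set of 0 is {0, 1, 2, 4, 5, 6, 8, 9, 10, 11, 12, 13, 14}
Component of 2: {0, 1, 2, 4, 5, 6, 8, 9, 10, 11, 12, 13, 14}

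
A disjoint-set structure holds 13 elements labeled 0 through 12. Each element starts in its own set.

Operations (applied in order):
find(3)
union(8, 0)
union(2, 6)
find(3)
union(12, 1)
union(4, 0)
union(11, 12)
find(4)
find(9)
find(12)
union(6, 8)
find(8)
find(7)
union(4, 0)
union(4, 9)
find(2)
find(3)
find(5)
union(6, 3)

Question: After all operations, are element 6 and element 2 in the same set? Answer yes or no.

Answer: yes

Derivation:
Step 1: find(3) -> no change; set of 3 is {3}
Step 2: union(8, 0) -> merged; set of 8 now {0, 8}
Step 3: union(2, 6) -> merged; set of 2 now {2, 6}
Step 4: find(3) -> no change; set of 3 is {3}
Step 5: union(12, 1) -> merged; set of 12 now {1, 12}
Step 6: union(4, 0) -> merged; set of 4 now {0, 4, 8}
Step 7: union(11, 12) -> merged; set of 11 now {1, 11, 12}
Step 8: find(4) -> no change; set of 4 is {0, 4, 8}
Step 9: find(9) -> no change; set of 9 is {9}
Step 10: find(12) -> no change; set of 12 is {1, 11, 12}
Step 11: union(6, 8) -> merged; set of 6 now {0, 2, 4, 6, 8}
Step 12: find(8) -> no change; set of 8 is {0, 2, 4, 6, 8}
Step 13: find(7) -> no change; set of 7 is {7}
Step 14: union(4, 0) -> already same set; set of 4 now {0, 2, 4, 6, 8}
Step 15: union(4, 9) -> merged; set of 4 now {0, 2, 4, 6, 8, 9}
Step 16: find(2) -> no change; set of 2 is {0, 2, 4, 6, 8, 9}
Step 17: find(3) -> no change; set of 3 is {3}
Step 18: find(5) -> no change; set of 5 is {5}
Step 19: union(6, 3) -> merged; set of 6 now {0, 2, 3, 4, 6, 8, 9}
Set of 6: {0, 2, 3, 4, 6, 8, 9}; 2 is a member.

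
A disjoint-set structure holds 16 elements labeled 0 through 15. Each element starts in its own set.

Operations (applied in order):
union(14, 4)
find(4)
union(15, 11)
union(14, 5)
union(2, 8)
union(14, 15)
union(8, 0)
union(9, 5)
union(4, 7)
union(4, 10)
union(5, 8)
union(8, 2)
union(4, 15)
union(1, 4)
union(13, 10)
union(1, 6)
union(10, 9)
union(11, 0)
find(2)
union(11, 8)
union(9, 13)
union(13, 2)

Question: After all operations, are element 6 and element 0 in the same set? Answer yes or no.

Step 1: union(14, 4) -> merged; set of 14 now {4, 14}
Step 2: find(4) -> no change; set of 4 is {4, 14}
Step 3: union(15, 11) -> merged; set of 15 now {11, 15}
Step 4: union(14, 5) -> merged; set of 14 now {4, 5, 14}
Step 5: union(2, 8) -> merged; set of 2 now {2, 8}
Step 6: union(14, 15) -> merged; set of 14 now {4, 5, 11, 14, 15}
Step 7: union(8, 0) -> merged; set of 8 now {0, 2, 8}
Step 8: union(9, 5) -> merged; set of 9 now {4, 5, 9, 11, 14, 15}
Step 9: union(4, 7) -> merged; set of 4 now {4, 5, 7, 9, 11, 14, 15}
Step 10: union(4, 10) -> merged; set of 4 now {4, 5, 7, 9, 10, 11, 14, 15}
Step 11: union(5, 8) -> merged; set of 5 now {0, 2, 4, 5, 7, 8, 9, 10, 11, 14, 15}
Step 12: union(8, 2) -> already same set; set of 8 now {0, 2, 4, 5, 7, 8, 9, 10, 11, 14, 15}
Step 13: union(4, 15) -> already same set; set of 4 now {0, 2, 4, 5, 7, 8, 9, 10, 11, 14, 15}
Step 14: union(1, 4) -> merged; set of 1 now {0, 1, 2, 4, 5, 7, 8, 9, 10, 11, 14, 15}
Step 15: union(13, 10) -> merged; set of 13 now {0, 1, 2, 4, 5, 7, 8, 9, 10, 11, 13, 14, 15}
Step 16: union(1, 6) -> merged; set of 1 now {0, 1, 2, 4, 5, 6, 7, 8, 9, 10, 11, 13, 14, 15}
Step 17: union(10, 9) -> already same set; set of 10 now {0, 1, 2, 4, 5, 6, 7, 8, 9, 10, 11, 13, 14, 15}
Step 18: union(11, 0) -> already same set; set of 11 now {0, 1, 2, 4, 5, 6, 7, 8, 9, 10, 11, 13, 14, 15}
Step 19: find(2) -> no change; set of 2 is {0, 1, 2, 4, 5, 6, 7, 8, 9, 10, 11, 13, 14, 15}
Step 20: union(11, 8) -> already same set; set of 11 now {0, 1, 2, 4, 5, 6, 7, 8, 9, 10, 11, 13, 14, 15}
Step 21: union(9, 13) -> already same set; set of 9 now {0, 1, 2, 4, 5, 6, 7, 8, 9, 10, 11, 13, 14, 15}
Step 22: union(13, 2) -> already same set; set of 13 now {0, 1, 2, 4, 5, 6, 7, 8, 9, 10, 11, 13, 14, 15}
Set of 6: {0, 1, 2, 4, 5, 6, 7, 8, 9, 10, 11, 13, 14, 15}; 0 is a member.

Answer: yes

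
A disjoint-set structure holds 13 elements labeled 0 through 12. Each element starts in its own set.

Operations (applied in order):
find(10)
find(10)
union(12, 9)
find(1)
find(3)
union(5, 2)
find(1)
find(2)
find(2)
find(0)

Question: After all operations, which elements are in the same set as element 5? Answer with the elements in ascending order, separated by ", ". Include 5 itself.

Step 1: find(10) -> no change; set of 10 is {10}
Step 2: find(10) -> no change; set of 10 is {10}
Step 3: union(12, 9) -> merged; set of 12 now {9, 12}
Step 4: find(1) -> no change; set of 1 is {1}
Step 5: find(3) -> no change; set of 3 is {3}
Step 6: union(5, 2) -> merged; set of 5 now {2, 5}
Step 7: find(1) -> no change; set of 1 is {1}
Step 8: find(2) -> no change; set of 2 is {2, 5}
Step 9: find(2) -> no change; set of 2 is {2, 5}
Step 10: find(0) -> no change; set of 0 is {0}
Component of 5: {2, 5}

Answer: 2, 5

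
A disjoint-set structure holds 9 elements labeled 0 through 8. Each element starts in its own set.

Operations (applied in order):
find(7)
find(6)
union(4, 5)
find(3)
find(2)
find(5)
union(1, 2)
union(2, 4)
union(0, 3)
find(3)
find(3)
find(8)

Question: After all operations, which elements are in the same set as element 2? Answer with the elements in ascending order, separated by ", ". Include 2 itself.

Step 1: find(7) -> no change; set of 7 is {7}
Step 2: find(6) -> no change; set of 6 is {6}
Step 3: union(4, 5) -> merged; set of 4 now {4, 5}
Step 4: find(3) -> no change; set of 3 is {3}
Step 5: find(2) -> no change; set of 2 is {2}
Step 6: find(5) -> no change; set of 5 is {4, 5}
Step 7: union(1, 2) -> merged; set of 1 now {1, 2}
Step 8: union(2, 4) -> merged; set of 2 now {1, 2, 4, 5}
Step 9: union(0, 3) -> merged; set of 0 now {0, 3}
Step 10: find(3) -> no change; set of 3 is {0, 3}
Step 11: find(3) -> no change; set of 3 is {0, 3}
Step 12: find(8) -> no change; set of 8 is {8}
Component of 2: {1, 2, 4, 5}

Answer: 1, 2, 4, 5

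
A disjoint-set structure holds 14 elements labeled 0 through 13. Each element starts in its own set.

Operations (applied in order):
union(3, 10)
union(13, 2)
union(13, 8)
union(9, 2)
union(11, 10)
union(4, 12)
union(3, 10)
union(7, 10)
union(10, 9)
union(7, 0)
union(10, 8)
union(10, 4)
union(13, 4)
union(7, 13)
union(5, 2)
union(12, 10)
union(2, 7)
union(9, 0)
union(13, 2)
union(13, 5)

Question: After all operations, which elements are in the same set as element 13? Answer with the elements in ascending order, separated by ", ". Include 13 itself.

Step 1: union(3, 10) -> merged; set of 3 now {3, 10}
Step 2: union(13, 2) -> merged; set of 13 now {2, 13}
Step 3: union(13, 8) -> merged; set of 13 now {2, 8, 13}
Step 4: union(9, 2) -> merged; set of 9 now {2, 8, 9, 13}
Step 5: union(11, 10) -> merged; set of 11 now {3, 10, 11}
Step 6: union(4, 12) -> merged; set of 4 now {4, 12}
Step 7: union(3, 10) -> already same set; set of 3 now {3, 10, 11}
Step 8: union(7, 10) -> merged; set of 7 now {3, 7, 10, 11}
Step 9: union(10, 9) -> merged; set of 10 now {2, 3, 7, 8, 9, 10, 11, 13}
Step 10: union(7, 0) -> merged; set of 7 now {0, 2, 3, 7, 8, 9, 10, 11, 13}
Step 11: union(10, 8) -> already same set; set of 10 now {0, 2, 3, 7, 8, 9, 10, 11, 13}
Step 12: union(10, 4) -> merged; set of 10 now {0, 2, 3, 4, 7, 8, 9, 10, 11, 12, 13}
Step 13: union(13, 4) -> already same set; set of 13 now {0, 2, 3, 4, 7, 8, 9, 10, 11, 12, 13}
Step 14: union(7, 13) -> already same set; set of 7 now {0, 2, 3, 4, 7, 8, 9, 10, 11, 12, 13}
Step 15: union(5, 2) -> merged; set of 5 now {0, 2, 3, 4, 5, 7, 8, 9, 10, 11, 12, 13}
Step 16: union(12, 10) -> already same set; set of 12 now {0, 2, 3, 4, 5, 7, 8, 9, 10, 11, 12, 13}
Step 17: union(2, 7) -> already same set; set of 2 now {0, 2, 3, 4, 5, 7, 8, 9, 10, 11, 12, 13}
Step 18: union(9, 0) -> already same set; set of 9 now {0, 2, 3, 4, 5, 7, 8, 9, 10, 11, 12, 13}
Step 19: union(13, 2) -> already same set; set of 13 now {0, 2, 3, 4, 5, 7, 8, 9, 10, 11, 12, 13}
Step 20: union(13, 5) -> already same set; set of 13 now {0, 2, 3, 4, 5, 7, 8, 9, 10, 11, 12, 13}
Component of 13: {0, 2, 3, 4, 5, 7, 8, 9, 10, 11, 12, 13}

Answer: 0, 2, 3, 4, 5, 7, 8, 9, 10, 11, 12, 13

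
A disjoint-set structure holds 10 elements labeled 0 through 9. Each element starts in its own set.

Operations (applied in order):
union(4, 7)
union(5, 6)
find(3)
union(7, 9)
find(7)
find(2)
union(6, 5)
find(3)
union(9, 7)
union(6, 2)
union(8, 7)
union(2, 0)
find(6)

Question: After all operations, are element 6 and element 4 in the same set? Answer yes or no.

Step 1: union(4, 7) -> merged; set of 4 now {4, 7}
Step 2: union(5, 6) -> merged; set of 5 now {5, 6}
Step 3: find(3) -> no change; set of 3 is {3}
Step 4: union(7, 9) -> merged; set of 7 now {4, 7, 9}
Step 5: find(7) -> no change; set of 7 is {4, 7, 9}
Step 6: find(2) -> no change; set of 2 is {2}
Step 7: union(6, 5) -> already same set; set of 6 now {5, 6}
Step 8: find(3) -> no change; set of 3 is {3}
Step 9: union(9, 7) -> already same set; set of 9 now {4, 7, 9}
Step 10: union(6, 2) -> merged; set of 6 now {2, 5, 6}
Step 11: union(8, 7) -> merged; set of 8 now {4, 7, 8, 9}
Step 12: union(2, 0) -> merged; set of 2 now {0, 2, 5, 6}
Step 13: find(6) -> no change; set of 6 is {0, 2, 5, 6}
Set of 6: {0, 2, 5, 6}; 4 is not a member.

Answer: no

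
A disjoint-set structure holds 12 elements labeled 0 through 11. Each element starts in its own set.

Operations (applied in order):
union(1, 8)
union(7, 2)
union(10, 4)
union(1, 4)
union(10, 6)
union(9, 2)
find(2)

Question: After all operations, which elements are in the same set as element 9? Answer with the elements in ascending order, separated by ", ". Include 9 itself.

Answer: 2, 7, 9

Derivation:
Step 1: union(1, 8) -> merged; set of 1 now {1, 8}
Step 2: union(7, 2) -> merged; set of 7 now {2, 7}
Step 3: union(10, 4) -> merged; set of 10 now {4, 10}
Step 4: union(1, 4) -> merged; set of 1 now {1, 4, 8, 10}
Step 5: union(10, 6) -> merged; set of 10 now {1, 4, 6, 8, 10}
Step 6: union(9, 2) -> merged; set of 9 now {2, 7, 9}
Step 7: find(2) -> no change; set of 2 is {2, 7, 9}
Component of 9: {2, 7, 9}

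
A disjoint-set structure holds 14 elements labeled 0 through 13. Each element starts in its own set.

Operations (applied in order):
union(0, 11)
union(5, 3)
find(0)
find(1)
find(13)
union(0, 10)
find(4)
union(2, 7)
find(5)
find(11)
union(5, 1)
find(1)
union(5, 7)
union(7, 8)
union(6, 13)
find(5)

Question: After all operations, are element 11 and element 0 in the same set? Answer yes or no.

Answer: yes

Derivation:
Step 1: union(0, 11) -> merged; set of 0 now {0, 11}
Step 2: union(5, 3) -> merged; set of 5 now {3, 5}
Step 3: find(0) -> no change; set of 0 is {0, 11}
Step 4: find(1) -> no change; set of 1 is {1}
Step 5: find(13) -> no change; set of 13 is {13}
Step 6: union(0, 10) -> merged; set of 0 now {0, 10, 11}
Step 7: find(4) -> no change; set of 4 is {4}
Step 8: union(2, 7) -> merged; set of 2 now {2, 7}
Step 9: find(5) -> no change; set of 5 is {3, 5}
Step 10: find(11) -> no change; set of 11 is {0, 10, 11}
Step 11: union(5, 1) -> merged; set of 5 now {1, 3, 5}
Step 12: find(1) -> no change; set of 1 is {1, 3, 5}
Step 13: union(5, 7) -> merged; set of 5 now {1, 2, 3, 5, 7}
Step 14: union(7, 8) -> merged; set of 7 now {1, 2, 3, 5, 7, 8}
Step 15: union(6, 13) -> merged; set of 6 now {6, 13}
Step 16: find(5) -> no change; set of 5 is {1, 2, 3, 5, 7, 8}
Set of 11: {0, 10, 11}; 0 is a member.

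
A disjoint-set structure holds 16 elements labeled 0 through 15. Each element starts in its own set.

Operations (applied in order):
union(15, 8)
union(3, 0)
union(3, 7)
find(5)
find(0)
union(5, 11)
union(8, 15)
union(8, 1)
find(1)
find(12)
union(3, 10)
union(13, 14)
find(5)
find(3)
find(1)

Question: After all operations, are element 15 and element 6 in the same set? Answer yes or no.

Step 1: union(15, 8) -> merged; set of 15 now {8, 15}
Step 2: union(3, 0) -> merged; set of 3 now {0, 3}
Step 3: union(3, 7) -> merged; set of 3 now {0, 3, 7}
Step 4: find(5) -> no change; set of 5 is {5}
Step 5: find(0) -> no change; set of 0 is {0, 3, 7}
Step 6: union(5, 11) -> merged; set of 5 now {5, 11}
Step 7: union(8, 15) -> already same set; set of 8 now {8, 15}
Step 8: union(8, 1) -> merged; set of 8 now {1, 8, 15}
Step 9: find(1) -> no change; set of 1 is {1, 8, 15}
Step 10: find(12) -> no change; set of 12 is {12}
Step 11: union(3, 10) -> merged; set of 3 now {0, 3, 7, 10}
Step 12: union(13, 14) -> merged; set of 13 now {13, 14}
Step 13: find(5) -> no change; set of 5 is {5, 11}
Step 14: find(3) -> no change; set of 3 is {0, 3, 7, 10}
Step 15: find(1) -> no change; set of 1 is {1, 8, 15}
Set of 15: {1, 8, 15}; 6 is not a member.

Answer: no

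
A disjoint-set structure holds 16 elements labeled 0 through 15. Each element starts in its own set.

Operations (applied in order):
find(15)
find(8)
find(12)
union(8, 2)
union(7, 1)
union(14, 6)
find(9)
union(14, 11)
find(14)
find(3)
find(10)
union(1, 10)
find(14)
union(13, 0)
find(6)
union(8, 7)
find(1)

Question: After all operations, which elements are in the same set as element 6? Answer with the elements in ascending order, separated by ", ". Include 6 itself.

Step 1: find(15) -> no change; set of 15 is {15}
Step 2: find(8) -> no change; set of 8 is {8}
Step 3: find(12) -> no change; set of 12 is {12}
Step 4: union(8, 2) -> merged; set of 8 now {2, 8}
Step 5: union(7, 1) -> merged; set of 7 now {1, 7}
Step 6: union(14, 6) -> merged; set of 14 now {6, 14}
Step 7: find(9) -> no change; set of 9 is {9}
Step 8: union(14, 11) -> merged; set of 14 now {6, 11, 14}
Step 9: find(14) -> no change; set of 14 is {6, 11, 14}
Step 10: find(3) -> no change; set of 3 is {3}
Step 11: find(10) -> no change; set of 10 is {10}
Step 12: union(1, 10) -> merged; set of 1 now {1, 7, 10}
Step 13: find(14) -> no change; set of 14 is {6, 11, 14}
Step 14: union(13, 0) -> merged; set of 13 now {0, 13}
Step 15: find(6) -> no change; set of 6 is {6, 11, 14}
Step 16: union(8, 7) -> merged; set of 8 now {1, 2, 7, 8, 10}
Step 17: find(1) -> no change; set of 1 is {1, 2, 7, 8, 10}
Component of 6: {6, 11, 14}

Answer: 6, 11, 14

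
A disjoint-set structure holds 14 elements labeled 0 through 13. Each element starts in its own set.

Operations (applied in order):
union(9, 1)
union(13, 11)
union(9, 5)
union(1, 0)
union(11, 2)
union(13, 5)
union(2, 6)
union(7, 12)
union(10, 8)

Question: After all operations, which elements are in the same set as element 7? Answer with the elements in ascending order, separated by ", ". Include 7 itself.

Step 1: union(9, 1) -> merged; set of 9 now {1, 9}
Step 2: union(13, 11) -> merged; set of 13 now {11, 13}
Step 3: union(9, 5) -> merged; set of 9 now {1, 5, 9}
Step 4: union(1, 0) -> merged; set of 1 now {0, 1, 5, 9}
Step 5: union(11, 2) -> merged; set of 11 now {2, 11, 13}
Step 6: union(13, 5) -> merged; set of 13 now {0, 1, 2, 5, 9, 11, 13}
Step 7: union(2, 6) -> merged; set of 2 now {0, 1, 2, 5, 6, 9, 11, 13}
Step 8: union(7, 12) -> merged; set of 7 now {7, 12}
Step 9: union(10, 8) -> merged; set of 10 now {8, 10}
Component of 7: {7, 12}

Answer: 7, 12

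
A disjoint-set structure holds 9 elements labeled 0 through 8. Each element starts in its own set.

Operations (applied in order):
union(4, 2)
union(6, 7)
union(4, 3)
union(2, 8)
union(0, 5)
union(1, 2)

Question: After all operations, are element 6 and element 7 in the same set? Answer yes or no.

Answer: yes

Derivation:
Step 1: union(4, 2) -> merged; set of 4 now {2, 4}
Step 2: union(6, 7) -> merged; set of 6 now {6, 7}
Step 3: union(4, 3) -> merged; set of 4 now {2, 3, 4}
Step 4: union(2, 8) -> merged; set of 2 now {2, 3, 4, 8}
Step 5: union(0, 5) -> merged; set of 0 now {0, 5}
Step 6: union(1, 2) -> merged; set of 1 now {1, 2, 3, 4, 8}
Set of 6: {6, 7}; 7 is a member.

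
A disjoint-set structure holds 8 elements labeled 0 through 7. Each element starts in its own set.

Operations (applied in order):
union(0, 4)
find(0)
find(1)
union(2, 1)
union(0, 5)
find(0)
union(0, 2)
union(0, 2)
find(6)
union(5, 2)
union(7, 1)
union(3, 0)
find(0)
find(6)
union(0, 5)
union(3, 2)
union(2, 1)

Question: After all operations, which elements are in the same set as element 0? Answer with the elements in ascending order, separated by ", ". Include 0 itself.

Step 1: union(0, 4) -> merged; set of 0 now {0, 4}
Step 2: find(0) -> no change; set of 0 is {0, 4}
Step 3: find(1) -> no change; set of 1 is {1}
Step 4: union(2, 1) -> merged; set of 2 now {1, 2}
Step 5: union(0, 5) -> merged; set of 0 now {0, 4, 5}
Step 6: find(0) -> no change; set of 0 is {0, 4, 5}
Step 7: union(0, 2) -> merged; set of 0 now {0, 1, 2, 4, 5}
Step 8: union(0, 2) -> already same set; set of 0 now {0, 1, 2, 4, 5}
Step 9: find(6) -> no change; set of 6 is {6}
Step 10: union(5, 2) -> already same set; set of 5 now {0, 1, 2, 4, 5}
Step 11: union(7, 1) -> merged; set of 7 now {0, 1, 2, 4, 5, 7}
Step 12: union(3, 0) -> merged; set of 3 now {0, 1, 2, 3, 4, 5, 7}
Step 13: find(0) -> no change; set of 0 is {0, 1, 2, 3, 4, 5, 7}
Step 14: find(6) -> no change; set of 6 is {6}
Step 15: union(0, 5) -> already same set; set of 0 now {0, 1, 2, 3, 4, 5, 7}
Step 16: union(3, 2) -> already same set; set of 3 now {0, 1, 2, 3, 4, 5, 7}
Step 17: union(2, 1) -> already same set; set of 2 now {0, 1, 2, 3, 4, 5, 7}
Component of 0: {0, 1, 2, 3, 4, 5, 7}

Answer: 0, 1, 2, 3, 4, 5, 7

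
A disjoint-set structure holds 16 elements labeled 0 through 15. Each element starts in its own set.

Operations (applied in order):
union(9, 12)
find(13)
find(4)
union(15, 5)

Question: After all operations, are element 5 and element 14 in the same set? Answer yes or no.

Answer: no

Derivation:
Step 1: union(9, 12) -> merged; set of 9 now {9, 12}
Step 2: find(13) -> no change; set of 13 is {13}
Step 3: find(4) -> no change; set of 4 is {4}
Step 4: union(15, 5) -> merged; set of 15 now {5, 15}
Set of 5: {5, 15}; 14 is not a member.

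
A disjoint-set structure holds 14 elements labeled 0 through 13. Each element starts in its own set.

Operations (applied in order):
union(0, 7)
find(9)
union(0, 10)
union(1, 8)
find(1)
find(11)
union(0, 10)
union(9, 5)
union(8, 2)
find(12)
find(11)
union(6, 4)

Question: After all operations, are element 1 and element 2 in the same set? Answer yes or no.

Answer: yes

Derivation:
Step 1: union(0, 7) -> merged; set of 0 now {0, 7}
Step 2: find(9) -> no change; set of 9 is {9}
Step 3: union(0, 10) -> merged; set of 0 now {0, 7, 10}
Step 4: union(1, 8) -> merged; set of 1 now {1, 8}
Step 5: find(1) -> no change; set of 1 is {1, 8}
Step 6: find(11) -> no change; set of 11 is {11}
Step 7: union(0, 10) -> already same set; set of 0 now {0, 7, 10}
Step 8: union(9, 5) -> merged; set of 9 now {5, 9}
Step 9: union(8, 2) -> merged; set of 8 now {1, 2, 8}
Step 10: find(12) -> no change; set of 12 is {12}
Step 11: find(11) -> no change; set of 11 is {11}
Step 12: union(6, 4) -> merged; set of 6 now {4, 6}
Set of 1: {1, 2, 8}; 2 is a member.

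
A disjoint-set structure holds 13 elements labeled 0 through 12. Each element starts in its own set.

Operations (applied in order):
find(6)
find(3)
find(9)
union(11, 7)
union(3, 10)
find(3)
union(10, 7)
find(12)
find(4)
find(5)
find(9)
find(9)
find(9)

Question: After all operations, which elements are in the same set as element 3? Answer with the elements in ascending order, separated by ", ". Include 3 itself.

Answer: 3, 7, 10, 11

Derivation:
Step 1: find(6) -> no change; set of 6 is {6}
Step 2: find(3) -> no change; set of 3 is {3}
Step 3: find(9) -> no change; set of 9 is {9}
Step 4: union(11, 7) -> merged; set of 11 now {7, 11}
Step 5: union(3, 10) -> merged; set of 3 now {3, 10}
Step 6: find(3) -> no change; set of 3 is {3, 10}
Step 7: union(10, 7) -> merged; set of 10 now {3, 7, 10, 11}
Step 8: find(12) -> no change; set of 12 is {12}
Step 9: find(4) -> no change; set of 4 is {4}
Step 10: find(5) -> no change; set of 5 is {5}
Step 11: find(9) -> no change; set of 9 is {9}
Step 12: find(9) -> no change; set of 9 is {9}
Step 13: find(9) -> no change; set of 9 is {9}
Component of 3: {3, 7, 10, 11}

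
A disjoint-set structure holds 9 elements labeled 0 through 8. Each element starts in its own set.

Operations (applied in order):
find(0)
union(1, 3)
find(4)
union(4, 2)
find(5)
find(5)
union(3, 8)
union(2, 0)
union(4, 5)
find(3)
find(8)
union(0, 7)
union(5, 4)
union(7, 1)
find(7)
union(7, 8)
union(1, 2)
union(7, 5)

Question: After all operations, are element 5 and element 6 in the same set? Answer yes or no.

Step 1: find(0) -> no change; set of 0 is {0}
Step 2: union(1, 3) -> merged; set of 1 now {1, 3}
Step 3: find(4) -> no change; set of 4 is {4}
Step 4: union(4, 2) -> merged; set of 4 now {2, 4}
Step 5: find(5) -> no change; set of 5 is {5}
Step 6: find(5) -> no change; set of 5 is {5}
Step 7: union(3, 8) -> merged; set of 3 now {1, 3, 8}
Step 8: union(2, 0) -> merged; set of 2 now {0, 2, 4}
Step 9: union(4, 5) -> merged; set of 4 now {0, 2, 4, 5}
Step 10: find(3) -> no change; set of 3 is {1, 3, 8}
Step 11: find(8) -> no change; set of 8 is {1, 3, 8}
Step 12: union(0, 7) -> merged; set of 0 now {0, 2, 4, 5, 7}
Step 13: union(5, 4) -> already same set; set of 5 now {0, 2, 4, 5, 7}
Step 14: union(7, 1) -> merged; set of 7 now {0, 1, 2, 3, 4, 5, 7, 8}
Step 15: find(7) -> no change; set of 7 is {0, 1, 2, 3, 4, 5, 7, 8}
Step 16: union(7, 8) -> already same set; set of 7 now {0, 1, 2, 3, 4, 5, 7, 8}
Step 17: union(1, 2) -> already same set; set of 1 now {0, 1, 2, 3, 4, 5, 7, 8}
Step 18: union(7, 5) -> already same set; set of 7 now {0, 1, 2, 3, 4, 5, 7, 8}
Set of 5: {0, 1, 2, 3, 4, 5, 7, 8}; 6 is not a member.

Answer: no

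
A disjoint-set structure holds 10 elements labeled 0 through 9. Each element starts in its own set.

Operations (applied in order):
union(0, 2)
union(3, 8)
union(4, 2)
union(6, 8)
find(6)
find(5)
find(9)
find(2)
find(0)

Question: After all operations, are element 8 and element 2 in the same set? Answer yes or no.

Step 1: union(0, 2) -> merged; set of 0 now {0, 2}
Step 2: union(3, 8) -> merged; set of 3 now {3, 8}
Step 3: union(4, 2) -> merged; set of 4 now {0, 2, 4}
Step 4: union(6, 8) -> merged; set of 6 now {3, 6, 8}
Step 5: find(6) -> no change; set of 6 is {3, 6, 8}
Step 6: find(5) -> no change; set of 5 is {5}
Step 7: find(9) -> no change; set of 9 is {9}
Step 8: find(2) -> no change; set of 2 is {0, 2, 4}
Step 9: find(0) -> no change; set of 0 is {0, 2, 4}
Set of 8: {3, 6, 8}; 2 is not a member.

Answer: no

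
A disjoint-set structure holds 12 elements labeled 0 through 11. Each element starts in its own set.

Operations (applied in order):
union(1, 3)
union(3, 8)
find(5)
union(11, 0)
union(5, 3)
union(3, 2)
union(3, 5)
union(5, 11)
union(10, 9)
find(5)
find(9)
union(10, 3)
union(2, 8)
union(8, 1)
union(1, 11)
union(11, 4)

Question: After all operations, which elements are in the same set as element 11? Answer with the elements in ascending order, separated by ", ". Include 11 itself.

Step 1: union(1, 3) -> merged; set of 1 now {1, 3}
Step 2: union(3, 8) -> merged; set of 3 now {1, 3, 8}
Step 3: find(5) -> no change; set of 5 is {5}
Step 4: union(11, 0) -> merged; set of 11 now {0, 11}
Step 5: union(5, 3) -> merged; set of 5 now {1, 3, 5, 8}
Step 6: union(3, 2) -> merged; set of 3 now {1, 2, 3, 5, 8}
Step 7: union(3, 5) -> already same set; set of 3 now {1, 2, 3, 5, 8}
Step 8: union(5, 11) -> merged; set of 5 now {0, 1, 2, 3, 5, 8, 11}
Step 9: union(10, 9) -> merged; set of 10 now {9, 10}
Step 10: find(5) -> no change; set of 5 is {0, 1, 2, 3, 5, 8, 11}
Step 11: find(9) -> no change; set of 9 is {9, 10}
Step 12: union(10, 3) -> merged; set of 10 now {0, 1, 2, 3, 5, 8, 9, 10, 11}
Step 13: union(2, 8) -> already same set; set of 2 now {0, 1, 2, 3, 5, 8, 9, 10, 11}
Step 14: union(8, 1) -> already same set; set of 8 now {0, 1, 2, 3, 5, 8, 9, 10, 11}
Step 15: union(1, 11) -> already same set; set of 1 now {0, 1, 2, 3, 5, 8, 9, 10, 11}
Step 16: union(11, 4) -> merged; set of 11 now {0, 1, 2, 3, 4, 5, 8, 9, 10, 11}
Component of 11: {0, 1, 2, 3, 4, 5, 8, 9, 10, 11}

Answer: 0, 1, 2, 3, 4, 5, 8, 9, 10, 11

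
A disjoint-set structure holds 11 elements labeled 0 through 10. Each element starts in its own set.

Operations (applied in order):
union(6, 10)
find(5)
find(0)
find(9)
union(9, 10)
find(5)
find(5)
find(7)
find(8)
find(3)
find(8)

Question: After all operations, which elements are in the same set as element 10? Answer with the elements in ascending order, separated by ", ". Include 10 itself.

Answer: 6, 9, 10

Derivation:
Step 1: union(6, 10) -> merged; set of 6 now {6, 10}
Step 2: find(5) -> no change; set of 5 is {5}
Step 3: find(0) -> no change; set of 0 is {0}
Step 4: find(9) -> no change; set of 9 is {9}
Step 5: union(9, 10) -> merged; set of 9 now {6, 9, 10}
Step 6: find(5) -> no change; set of 5 is {5}
Step 7: find(5) -> no change; set of 5 is {5}
Step 8: find(7) -> no change; set of 7 is {7}
Step 9: find(8) -> no change; set of 8 is {8}
Step 10: find(3) -> no change; set of 3 is {3}
Step 11: find(8) -> no change; set of 8 is {8}
Component of 10: {6, 9, 10}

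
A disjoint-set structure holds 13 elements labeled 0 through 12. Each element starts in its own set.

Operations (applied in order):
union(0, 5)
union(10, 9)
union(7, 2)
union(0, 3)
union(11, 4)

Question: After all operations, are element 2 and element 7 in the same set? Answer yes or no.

Step 1: union(0, 5) -> merged; set of 0 now {0, 5}
Step 2: union(10, 9) -> merged; set of 10 now {9, 10}
Step 3: union(7, 2) -> merged; set of 7 now {2, 7}
Step 4: union(0, 3) -> merged; set of 0 now {0, 3, 5}
Step 5: union(11, 4) -> merged; set of 11 now {4, 11}
Set of 2: {2, 7}; 7 is a member.

Answer: yes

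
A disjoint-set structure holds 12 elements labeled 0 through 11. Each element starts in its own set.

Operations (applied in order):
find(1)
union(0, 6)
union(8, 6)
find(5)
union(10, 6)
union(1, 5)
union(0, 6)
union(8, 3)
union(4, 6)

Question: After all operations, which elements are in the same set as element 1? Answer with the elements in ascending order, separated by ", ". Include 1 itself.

Step 1: find(1) -> no change; set of 1 is {1}
Step 2: union(0, 6) -> merged; set of 0 now {0, 6}
Step 3: union(8, 6) -> merged; set of 8 now {0, 6, 8}
Step 4: find(5) -> no change; set of 5 is {5}
Step 5: union(10, 6) -> merged; set of 10 now {0, 6, 8, 10}
Step 6: union(1, 5) -> merged; set of 1 now {1, 5}
Step 7: union(0, 6) -> already same set; set of 0 now {0, 6, 8, 10}
Step 8: union(8, 3) -> merged; set of 8 now {0, 3, 6, 8, 10}
Step 9: union(4, 6) -> merged; set of 4 now {0, 3, 4, 6, 8, 10}
Component of 1: {1, 5}

Answer: 1, 5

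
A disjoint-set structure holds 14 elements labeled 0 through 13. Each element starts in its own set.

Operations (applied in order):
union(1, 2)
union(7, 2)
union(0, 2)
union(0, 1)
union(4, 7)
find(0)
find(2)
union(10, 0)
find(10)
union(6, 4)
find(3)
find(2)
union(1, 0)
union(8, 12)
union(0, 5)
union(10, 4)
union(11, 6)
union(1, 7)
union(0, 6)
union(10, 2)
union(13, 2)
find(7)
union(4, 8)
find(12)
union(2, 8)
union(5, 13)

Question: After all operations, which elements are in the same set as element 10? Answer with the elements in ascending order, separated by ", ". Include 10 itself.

Answer: 0, 1, 2, 4, 5, 6, 7, 8, 10, 11, 12, 13

Derivation:
Step 1: union(1, 2) -> merged; set of 1 now {1, 2}
Step 2: union(7, 2) -> merged; set of 7 now {1, 2, 7}
Step 3: union(0, 2) -> merged; set of 0 now {0, 1, 2, 7}
Step 4: union(0, 1) -> already same set; set of 0 now {0, 1, 2, 7}
Step 5: union(4, 7) -> merged; set of 4 now {0, 1, 2, 4, 7}
Step 6: find(0) -> no change; set of 0 is {0, 1, 2, 4, 7}
Step 7: find(2) -> no change; set of 2 is {0, 1, 2, 4, 7}
Step 8: union(10, 0) -> merged; set of 10 now {0, 1, 2, 4, 7, 10}
Step 9: find(10) -> no change; set of 10 is {0, 1, 2, 4, 7, 10}
Step 10: union(6, 4) -> merged; set of 6 now {0, 1, 2, 4, 6, 7, 10}
Step 11: find(3) -> no change; set of 3 is {3}
Step 12: find(2) -> no change; set of 2 is {0, 1, 2, 4, 6, 7, 10}
Step 13: union(1, 0) -> already same set; set of 1 now {0, 1, 2, 4, 6, 7, 10}
Step 14: union(8, 12) -> merged; set of 8 now {8, 12}
Step 15: union(0, 5) -> merged; set of 0 now {0, 1, 2, 4, 5, 6, 7, 10}
Step 16: union(10, 4) -> already same set; set of 10 now {0, 1, 2, 4, 5, 6, 7, 10}
Step 17: union(11, 6) -> merged; set of 11 now {0, 1, 2, 4, 5, 6, 7, 10, 11}
Step 18: union(1, 7) -> already same set; set of 1 now {0, 1, 2, 4, 5, 6, 7, 10, 11}
Step 19: union(0, 6) -> already same set; set of 0 now {0, 1, 2, 4, 5, 6, 7, 10, 11}
Step 20: union(10, 2) -> already same set; set of 10 now {0, 1, 2, 4, 5, 6, 7, 10, 11}
Step 21: union(13, 2) -> merged; set of 13 now {0, 1, 2, 4, 5, 6, 7, 10, 11, 13}
Step 22: find(7) -> no change; set of 7 is {0, 1, 2, 4, 5, 6, 7, 10, 11, 13}
Step 23: union(4, 8) -> merged; set of 4 now {0, 1, 2, 4, 5, 6, 7, 8, 10, 11, 12, 13}
Step 24: find(12) -> no change; set of 12 is {0, 1, 2, 4, 5, 6, 7, 8, 10, 11, 12, 13}
Step 25: union(2, 8) -> already same set; set of 2 now {0, 1, 2, 4, 5, 6, 7, 8, 10, 11, 12, 13}
Step 26: union(5, 13) -> already same set; set of 5 now {0, 1, 2, 4, 5, 6, 7, 8, 10, 11, 12, 13}
Component of 10: {0, 1, 2, 4, 5, 6, 7, 8, 10, 11, 12, 13}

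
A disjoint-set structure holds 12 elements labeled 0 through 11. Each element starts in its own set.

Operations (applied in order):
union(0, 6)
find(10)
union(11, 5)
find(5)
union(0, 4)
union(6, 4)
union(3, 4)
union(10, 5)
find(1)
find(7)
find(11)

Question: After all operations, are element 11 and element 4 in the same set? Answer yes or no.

Step 1: union(0, 6) -> merged; set of 0 now {0, 6}
Step 2: find(10) -> no change; set of 10 is {10}
Step 3: union(11, 5) -> merged; set of 11 now {5, 11}
Step 4: find(5) -> no change; set of 5 is {5, 11}
Step 5: union(0, 4) -> merged; set of 0 now {0, 4, 6}
Step 6: union(6, 4) -> already same set; set of 6 now {0, 4, 6}
Step 7: union(3, 4) -> merged; set of 3 now {0, 3, 4, 6}
Step 8: union(10, 5) -> merged; set of 10 now {5, 10, 11}
Step 9: find(1) -> no change; set of 1 is {1}
Step 10: find(7) -> no change; set of 7 is {7}
Step 11: find(11) -> no change; set of 11 is {5, 10, 11}
Set of 11: {5, 10, 11}; 4 is not a member.

Answer: no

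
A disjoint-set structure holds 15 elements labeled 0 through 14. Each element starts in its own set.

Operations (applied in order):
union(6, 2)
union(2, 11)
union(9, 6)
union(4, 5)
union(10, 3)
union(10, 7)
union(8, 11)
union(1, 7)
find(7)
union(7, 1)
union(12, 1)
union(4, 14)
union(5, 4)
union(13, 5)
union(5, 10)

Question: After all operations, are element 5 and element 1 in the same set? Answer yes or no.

Step 1: union(6, 2) -> merged; set of 6 now {2, 6}
Step 2: union(2, 11) -> merged; set of 2 now {2, 6, 11}
Step 3: union(9, 6) -> merged; set of 9 now {2, 6, 9, 11}
Step 4: union(4, 5) -> merged; set of 4 now {4, 5}
Step 5: union(10, 3) -> merged; set of 10 now {3, 10}
Step 6: union(10, 7) -> merged; set of 10 now {3, 7, 10}
Step 7: union(8, 11) -> merged; set of 8 now {2, 6, 8, 9, 11}
Step 8: union(1, 7) -> merged; set of 1 now {1, 3, 7, 10}
Step 9: find(7) -> no change; set of 7 is {1, 3, 7, 10}
Step 10: union(7, 1) -> already same set; set of 7 now {1, 3, 7, 10}
Step 11: union(12, 1) -> merged; set of 12 now {1, 3, 7, 10, 12}
Step 12: union(4, 14) -> merged; set of 4 now {4, 5, 14}
Step 13: union(5, 4) -> already same set; set of 5 now {4, 5, 14}
Step 14: union(13, 5) -> merged; set of 13 now {4, 5, 13, 14}
Step 15: union(5, 10) -> merged; set of 5 now {1, 3, 4, 5, 7, 10, 12, 13, 14}
Set of 5: {1, 3, 4, 5, 7, 10, 12, 13, 14}; 1 is a member.

Answer: yes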